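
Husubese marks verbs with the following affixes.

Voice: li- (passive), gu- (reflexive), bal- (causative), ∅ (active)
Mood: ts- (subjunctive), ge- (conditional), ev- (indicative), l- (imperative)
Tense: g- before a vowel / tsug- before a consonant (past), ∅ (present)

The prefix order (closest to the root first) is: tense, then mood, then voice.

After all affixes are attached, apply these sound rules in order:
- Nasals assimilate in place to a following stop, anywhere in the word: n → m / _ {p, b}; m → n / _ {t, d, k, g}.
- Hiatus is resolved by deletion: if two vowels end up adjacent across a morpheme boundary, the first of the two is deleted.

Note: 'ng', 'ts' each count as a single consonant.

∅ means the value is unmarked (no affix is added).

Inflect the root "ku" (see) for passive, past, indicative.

levtsugku

Attach tense past tsug- (before consonant 'k') → tsugku.
Attach mood indicative ev- → evtsugku.
Attach voice passive li- → lievtsugku.
Nasal assimilation: no change.
Apply vowel deletion: lievtsugku → levtsugku.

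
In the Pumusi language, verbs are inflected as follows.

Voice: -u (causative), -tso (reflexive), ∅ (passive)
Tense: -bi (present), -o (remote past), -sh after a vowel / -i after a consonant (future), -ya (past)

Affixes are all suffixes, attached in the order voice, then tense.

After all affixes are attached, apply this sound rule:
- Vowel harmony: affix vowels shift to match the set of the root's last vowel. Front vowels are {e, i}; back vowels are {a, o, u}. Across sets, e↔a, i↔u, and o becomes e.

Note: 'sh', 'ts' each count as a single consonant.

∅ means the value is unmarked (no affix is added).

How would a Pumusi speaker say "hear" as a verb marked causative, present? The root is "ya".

yaubu

Attach voice causative -u → yau.
Attach tense present -bi → yaubi.
Apply vowel harmony: yaubi → yaubu.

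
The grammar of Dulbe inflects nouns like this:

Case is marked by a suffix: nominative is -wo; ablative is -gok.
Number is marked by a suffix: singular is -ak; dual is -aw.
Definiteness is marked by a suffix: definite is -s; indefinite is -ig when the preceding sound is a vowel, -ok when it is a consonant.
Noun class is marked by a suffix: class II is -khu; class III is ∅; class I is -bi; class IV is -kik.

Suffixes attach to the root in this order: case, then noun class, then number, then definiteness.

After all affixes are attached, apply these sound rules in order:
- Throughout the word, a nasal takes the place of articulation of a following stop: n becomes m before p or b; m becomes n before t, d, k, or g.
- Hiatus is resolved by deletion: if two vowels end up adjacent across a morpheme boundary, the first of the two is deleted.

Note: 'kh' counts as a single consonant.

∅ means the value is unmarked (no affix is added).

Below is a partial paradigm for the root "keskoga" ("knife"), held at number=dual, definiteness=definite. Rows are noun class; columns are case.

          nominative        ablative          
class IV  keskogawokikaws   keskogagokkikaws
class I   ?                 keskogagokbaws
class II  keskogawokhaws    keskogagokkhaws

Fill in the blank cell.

keskogawobaws

Attach case nominative -wo → keskogawo.
Attach noun class class I -bi → keskogawobi.
Attach number dual -aw → keskogawobiaw.
Attach definiteness definite -s → keskogawobiaws.
Nasal assimilation: no change.
Apply vowel deletion: keskogawobiaws → keskogawobaws.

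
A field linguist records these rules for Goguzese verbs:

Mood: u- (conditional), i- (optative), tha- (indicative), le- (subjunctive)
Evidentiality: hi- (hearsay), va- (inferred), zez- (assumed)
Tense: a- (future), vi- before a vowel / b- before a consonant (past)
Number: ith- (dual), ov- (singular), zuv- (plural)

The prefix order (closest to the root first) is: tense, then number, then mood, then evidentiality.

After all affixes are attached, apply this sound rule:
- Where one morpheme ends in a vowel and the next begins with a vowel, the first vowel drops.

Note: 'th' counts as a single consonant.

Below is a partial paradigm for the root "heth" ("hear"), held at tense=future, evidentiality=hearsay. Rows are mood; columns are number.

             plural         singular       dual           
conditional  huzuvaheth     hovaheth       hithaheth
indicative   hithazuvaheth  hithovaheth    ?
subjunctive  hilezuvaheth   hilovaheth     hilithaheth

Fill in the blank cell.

hithithaheth

Attach tense future a- → aheth.
Attach number dual ith- → ithaheth.
Attach mood indicative tha- → thaithaheth.
Attach evidentiality hearsay hi- → hithaithaheth.
Apply vowel deletion: hithaithaheth → hithithaheth.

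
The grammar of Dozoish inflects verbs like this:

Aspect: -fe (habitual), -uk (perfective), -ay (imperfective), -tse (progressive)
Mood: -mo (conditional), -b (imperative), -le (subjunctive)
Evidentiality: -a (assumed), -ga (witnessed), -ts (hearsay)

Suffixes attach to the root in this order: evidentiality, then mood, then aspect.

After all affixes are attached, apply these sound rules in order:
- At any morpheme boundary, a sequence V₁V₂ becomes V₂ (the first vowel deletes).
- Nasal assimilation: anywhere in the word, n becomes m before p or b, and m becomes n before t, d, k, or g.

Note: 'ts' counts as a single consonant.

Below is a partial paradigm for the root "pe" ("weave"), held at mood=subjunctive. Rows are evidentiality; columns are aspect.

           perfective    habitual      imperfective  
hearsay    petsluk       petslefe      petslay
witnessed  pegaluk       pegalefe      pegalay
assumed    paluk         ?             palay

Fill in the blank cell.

Attach evidentiality assumed -a → pea.
Attach mood subjunctive -le → peale.
Attach aspect habitual -fe → pealefe.
Apply vowel deletion: pealefe → palefe.
Nasal assimilation: no change.

palefe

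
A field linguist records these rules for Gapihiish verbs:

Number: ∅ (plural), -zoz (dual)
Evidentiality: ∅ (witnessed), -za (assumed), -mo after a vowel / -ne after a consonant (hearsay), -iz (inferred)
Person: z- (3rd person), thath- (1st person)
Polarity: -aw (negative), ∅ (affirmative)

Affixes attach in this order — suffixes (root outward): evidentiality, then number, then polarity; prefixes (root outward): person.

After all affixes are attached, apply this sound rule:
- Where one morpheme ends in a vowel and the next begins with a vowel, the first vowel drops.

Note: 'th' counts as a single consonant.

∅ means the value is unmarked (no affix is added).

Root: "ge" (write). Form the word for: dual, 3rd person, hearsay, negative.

zgemozozaw

Attach evidentiality hearsay -mo (after vowel 'e') → gemo.
Attach number dual -zoz → gemozoz.
Attach person 3rd person z- → zgemozoz.
Attach polarity negative -aw → zgemozozaw.
Vowel deletion: no change.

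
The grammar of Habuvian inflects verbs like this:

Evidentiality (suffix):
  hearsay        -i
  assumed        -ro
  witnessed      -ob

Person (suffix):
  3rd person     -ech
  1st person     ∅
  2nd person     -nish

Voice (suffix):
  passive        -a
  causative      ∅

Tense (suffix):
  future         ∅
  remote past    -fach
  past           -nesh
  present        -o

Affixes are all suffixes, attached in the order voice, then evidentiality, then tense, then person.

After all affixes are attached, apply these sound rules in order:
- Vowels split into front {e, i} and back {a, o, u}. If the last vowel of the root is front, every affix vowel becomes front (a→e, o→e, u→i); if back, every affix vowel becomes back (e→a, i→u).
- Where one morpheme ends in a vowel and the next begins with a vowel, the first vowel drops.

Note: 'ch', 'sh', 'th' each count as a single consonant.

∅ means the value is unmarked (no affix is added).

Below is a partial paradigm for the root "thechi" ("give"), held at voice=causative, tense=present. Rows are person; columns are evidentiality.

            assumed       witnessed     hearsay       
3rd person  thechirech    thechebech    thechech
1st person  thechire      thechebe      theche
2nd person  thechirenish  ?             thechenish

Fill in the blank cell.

voice = causative: zero marking, form stays thechi.
Attach evidentiality witnessed -ob → thechiob.
Attach tense present -o → thechiobo.
Attach person 2nd person -nish → thechiobonish.
Apply vowel harmony: thechiobonish → thechiebenish.
Apply vowel deletion: thechiebenish → thechebenish.

thechebenish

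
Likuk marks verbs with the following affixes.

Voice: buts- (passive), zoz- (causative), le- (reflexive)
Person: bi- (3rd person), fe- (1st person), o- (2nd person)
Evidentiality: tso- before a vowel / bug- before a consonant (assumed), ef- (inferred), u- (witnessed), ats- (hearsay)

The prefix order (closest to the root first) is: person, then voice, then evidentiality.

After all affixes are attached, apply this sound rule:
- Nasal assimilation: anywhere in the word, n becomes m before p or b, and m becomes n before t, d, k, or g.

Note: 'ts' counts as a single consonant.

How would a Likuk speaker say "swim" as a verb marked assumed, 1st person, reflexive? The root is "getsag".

buglefegetsag

Attach person 1st person fe- → fegetsag.
Attach voice reflexive le- → lefegetsag.
Attach evidentiality assumed bug- (before consonant 'l') → buglefegetsag.
Nasal assimilation: no change.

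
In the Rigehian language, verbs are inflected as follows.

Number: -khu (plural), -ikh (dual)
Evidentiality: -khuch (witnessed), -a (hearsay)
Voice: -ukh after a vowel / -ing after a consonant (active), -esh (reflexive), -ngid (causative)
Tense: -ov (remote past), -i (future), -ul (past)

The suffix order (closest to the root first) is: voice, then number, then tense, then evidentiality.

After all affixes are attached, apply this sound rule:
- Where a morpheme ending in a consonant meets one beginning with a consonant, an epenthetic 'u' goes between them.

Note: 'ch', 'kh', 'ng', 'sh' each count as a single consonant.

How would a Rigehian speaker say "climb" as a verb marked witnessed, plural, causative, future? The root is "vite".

vitengidukhuikhuch

Attach voice causative -ngid → vitengid.
Attach number plural -khu → vitengidkhu.
Attach tense future -i → vitengidkhui.
Attach evidentiality witnessed -khuch → vitengidkhuikhuch.
Apply epenthesis: vitengidkhuikhuch → vitengidukhuikhuch.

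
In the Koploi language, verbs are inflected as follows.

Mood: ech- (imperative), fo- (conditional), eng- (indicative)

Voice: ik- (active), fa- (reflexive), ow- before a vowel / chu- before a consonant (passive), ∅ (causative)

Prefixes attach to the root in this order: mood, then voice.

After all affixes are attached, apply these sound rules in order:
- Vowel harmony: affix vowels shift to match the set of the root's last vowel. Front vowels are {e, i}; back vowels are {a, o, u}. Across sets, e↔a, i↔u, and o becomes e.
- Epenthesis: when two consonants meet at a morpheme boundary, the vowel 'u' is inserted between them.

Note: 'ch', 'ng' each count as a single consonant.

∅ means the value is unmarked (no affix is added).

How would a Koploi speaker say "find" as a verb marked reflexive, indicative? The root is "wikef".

Attach mood indicative eng- → engwikef.
Attach voice reflexive fa- → faengwikef.
Apply vowel harmony: faengwikef → feengwikef.
Apply epenthesis: feengwikef → feenguwikef.

feenguwikef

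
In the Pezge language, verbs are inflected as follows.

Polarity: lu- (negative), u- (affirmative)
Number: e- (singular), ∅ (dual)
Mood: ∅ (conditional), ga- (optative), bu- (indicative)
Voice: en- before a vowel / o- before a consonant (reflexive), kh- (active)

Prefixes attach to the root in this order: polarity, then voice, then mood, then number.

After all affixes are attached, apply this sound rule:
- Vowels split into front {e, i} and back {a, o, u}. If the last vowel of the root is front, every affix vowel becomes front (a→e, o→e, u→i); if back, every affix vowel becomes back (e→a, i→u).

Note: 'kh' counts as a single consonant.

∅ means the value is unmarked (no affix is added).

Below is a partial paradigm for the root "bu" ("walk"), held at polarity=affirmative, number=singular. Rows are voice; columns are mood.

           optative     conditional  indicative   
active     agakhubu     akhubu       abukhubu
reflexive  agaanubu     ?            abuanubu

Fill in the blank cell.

aanubu

Attach polarity affirmative u- → ubu.
Attach voice reflexive en- (before vowel 'u') → enubu.
mood = conditional: zero marking, form stays enubu.
Attach number singular e- → eenubu.
Apply vowel harmony: eenubu → aanubu.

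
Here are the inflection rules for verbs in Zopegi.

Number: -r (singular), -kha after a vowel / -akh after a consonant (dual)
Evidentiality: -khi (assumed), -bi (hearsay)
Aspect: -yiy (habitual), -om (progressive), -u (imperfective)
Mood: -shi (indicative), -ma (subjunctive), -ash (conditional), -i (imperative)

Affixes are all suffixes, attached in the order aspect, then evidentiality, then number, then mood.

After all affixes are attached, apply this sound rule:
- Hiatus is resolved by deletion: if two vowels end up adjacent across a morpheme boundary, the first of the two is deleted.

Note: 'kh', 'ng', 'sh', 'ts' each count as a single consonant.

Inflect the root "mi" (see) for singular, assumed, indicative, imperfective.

mukhirshi

Attach aspect imperfective -u → miu.
Attach evidentiality assumed -khi → miukhi.
Attach number singular -r → miukhir.
Attach mood indicative -shi → miukhirshi.
Apply vowel deletion: miukhirshi → mukhirshi.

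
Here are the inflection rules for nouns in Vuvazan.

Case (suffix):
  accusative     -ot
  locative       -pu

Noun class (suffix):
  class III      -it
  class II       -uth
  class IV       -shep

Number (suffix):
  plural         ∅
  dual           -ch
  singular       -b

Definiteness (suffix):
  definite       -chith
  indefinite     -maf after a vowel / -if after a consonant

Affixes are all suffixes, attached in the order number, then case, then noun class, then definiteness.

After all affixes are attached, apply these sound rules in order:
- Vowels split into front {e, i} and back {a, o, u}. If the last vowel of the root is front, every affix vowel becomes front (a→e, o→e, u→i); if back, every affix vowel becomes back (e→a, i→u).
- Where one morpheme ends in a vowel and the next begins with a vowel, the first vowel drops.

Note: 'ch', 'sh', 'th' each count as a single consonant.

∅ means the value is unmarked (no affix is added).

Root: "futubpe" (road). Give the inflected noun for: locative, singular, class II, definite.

Attach number singular -b → futubpeb.
Attach case locative -pu → futubpebpu.
Attach noun class class II -uth → futubpebpuuth.
Attach definiteness definite -chith → futubpebpuuthchith.
Apply vowel harmony: futubpebpuuthchith → futubpebpiithchith.
Apply vowel deletion: futubpebpiithchith → futubpebpithchith.

futubpebpithchith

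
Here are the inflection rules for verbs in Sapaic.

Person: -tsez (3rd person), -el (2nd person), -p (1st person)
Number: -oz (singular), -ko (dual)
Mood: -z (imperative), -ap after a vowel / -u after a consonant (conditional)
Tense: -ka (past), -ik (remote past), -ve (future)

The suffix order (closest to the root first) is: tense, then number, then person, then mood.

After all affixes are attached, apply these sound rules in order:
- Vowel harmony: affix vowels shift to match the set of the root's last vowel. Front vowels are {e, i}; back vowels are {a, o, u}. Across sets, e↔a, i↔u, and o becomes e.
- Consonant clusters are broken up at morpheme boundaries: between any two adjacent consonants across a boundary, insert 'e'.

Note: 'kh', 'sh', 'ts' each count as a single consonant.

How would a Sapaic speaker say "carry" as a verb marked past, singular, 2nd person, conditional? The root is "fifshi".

Attach tense past -ka → fifshika.
Attach number singular -oz → fifshikaoz.
Attach person 2nd person -el → fifshikaozel.
Attach mood conditional -u (after consonant 'l') → fifshikaozelu.
Apply vowel harmony: fifshikaozelu → fifshikeezeli.
Epenthesis: no change.

fifshikeezeli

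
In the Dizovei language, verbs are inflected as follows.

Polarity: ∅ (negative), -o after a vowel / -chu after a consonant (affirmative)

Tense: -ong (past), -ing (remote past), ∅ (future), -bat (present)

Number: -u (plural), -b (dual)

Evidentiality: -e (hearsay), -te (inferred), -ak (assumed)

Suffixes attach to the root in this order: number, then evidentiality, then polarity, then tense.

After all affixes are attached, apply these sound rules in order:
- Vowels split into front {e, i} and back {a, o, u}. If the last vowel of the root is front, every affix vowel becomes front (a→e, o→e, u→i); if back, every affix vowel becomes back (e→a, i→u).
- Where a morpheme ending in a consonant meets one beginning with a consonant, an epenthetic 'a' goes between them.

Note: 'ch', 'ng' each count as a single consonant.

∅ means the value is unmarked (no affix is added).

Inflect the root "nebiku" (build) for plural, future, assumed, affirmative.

nebikuuakachu

Attach number plural -u → nebikuu.
Attach evidentiality assumed -ak → nebikuuak.
Attach polarity affirmative -chu (after consonant 'k') → nebikuuakchu.
tense = future: zero marking, form stays nebikuuakchu.
Vowel harmony: no change.
Apply epenthesis: nebikuuakchu → nebikuuakachu.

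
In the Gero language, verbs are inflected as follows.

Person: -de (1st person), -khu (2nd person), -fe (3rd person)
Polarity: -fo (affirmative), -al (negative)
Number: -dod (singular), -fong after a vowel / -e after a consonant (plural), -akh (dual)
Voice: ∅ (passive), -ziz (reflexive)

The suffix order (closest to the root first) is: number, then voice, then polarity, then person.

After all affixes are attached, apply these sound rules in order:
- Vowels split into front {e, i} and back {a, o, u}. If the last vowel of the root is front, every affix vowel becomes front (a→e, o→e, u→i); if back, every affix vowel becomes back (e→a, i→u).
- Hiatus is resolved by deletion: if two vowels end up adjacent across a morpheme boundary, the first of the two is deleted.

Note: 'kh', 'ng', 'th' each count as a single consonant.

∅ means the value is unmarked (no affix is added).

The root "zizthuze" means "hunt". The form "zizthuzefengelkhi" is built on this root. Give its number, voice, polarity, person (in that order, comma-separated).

Segment: zizthuze-fong-al-khu.
number: -fong/e → plural.
voice: ∅ → passive.
polarity: -al → negative.
person: -khu → 2nd person.

plural, passive, negative, 2nd person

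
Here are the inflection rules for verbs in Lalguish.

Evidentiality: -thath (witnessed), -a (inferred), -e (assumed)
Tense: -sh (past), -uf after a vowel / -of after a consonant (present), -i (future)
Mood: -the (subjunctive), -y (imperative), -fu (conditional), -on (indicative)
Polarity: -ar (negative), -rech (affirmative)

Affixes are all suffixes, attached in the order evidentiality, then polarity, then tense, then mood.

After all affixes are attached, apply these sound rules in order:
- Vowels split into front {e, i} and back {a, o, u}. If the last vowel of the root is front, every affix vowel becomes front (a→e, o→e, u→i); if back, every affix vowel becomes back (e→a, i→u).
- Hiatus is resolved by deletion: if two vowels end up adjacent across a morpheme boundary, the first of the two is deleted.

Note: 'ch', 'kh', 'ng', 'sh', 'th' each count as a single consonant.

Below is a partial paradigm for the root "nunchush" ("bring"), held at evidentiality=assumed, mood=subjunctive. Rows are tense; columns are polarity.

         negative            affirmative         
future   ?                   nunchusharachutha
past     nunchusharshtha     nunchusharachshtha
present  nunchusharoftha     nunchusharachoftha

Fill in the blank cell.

nunchusharutha

Attach evidentiality assumed -e → nunchushe.
Attach polarity negative -ar → nunchushear.
Attach tense future -i → nunchusheari.
Attach mood subjunctive -the → nunchushearithe.
Apply vowel harmony: nunchushearithe → nunchushaarutha.
Apply vowel deletion: nunchushaarutha → nunchusharutha.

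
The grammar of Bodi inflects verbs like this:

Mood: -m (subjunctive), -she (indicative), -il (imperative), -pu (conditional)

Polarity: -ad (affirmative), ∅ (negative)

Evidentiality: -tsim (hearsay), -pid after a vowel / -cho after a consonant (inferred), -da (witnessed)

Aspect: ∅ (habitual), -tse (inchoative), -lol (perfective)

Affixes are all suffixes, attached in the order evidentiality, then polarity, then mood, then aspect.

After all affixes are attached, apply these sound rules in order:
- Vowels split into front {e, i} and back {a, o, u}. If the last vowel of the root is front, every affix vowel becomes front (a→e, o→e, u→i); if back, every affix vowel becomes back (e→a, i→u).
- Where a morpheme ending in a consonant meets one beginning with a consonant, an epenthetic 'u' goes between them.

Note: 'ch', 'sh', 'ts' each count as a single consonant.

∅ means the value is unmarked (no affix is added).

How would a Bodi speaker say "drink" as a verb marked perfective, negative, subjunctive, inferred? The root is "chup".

chupuchomulol

Attach evidentiality inferred -cho (after consonant 'p') → chupcho.
polarity = negative: zero marking, form stays chupcho.
Attach mood subjunctive -m → chupchom.
Attach aspect perfective -lol → chupchomlol.
Vowel harmony: no change.
Apply epenthesis: chupchomlol → chupuchomulol.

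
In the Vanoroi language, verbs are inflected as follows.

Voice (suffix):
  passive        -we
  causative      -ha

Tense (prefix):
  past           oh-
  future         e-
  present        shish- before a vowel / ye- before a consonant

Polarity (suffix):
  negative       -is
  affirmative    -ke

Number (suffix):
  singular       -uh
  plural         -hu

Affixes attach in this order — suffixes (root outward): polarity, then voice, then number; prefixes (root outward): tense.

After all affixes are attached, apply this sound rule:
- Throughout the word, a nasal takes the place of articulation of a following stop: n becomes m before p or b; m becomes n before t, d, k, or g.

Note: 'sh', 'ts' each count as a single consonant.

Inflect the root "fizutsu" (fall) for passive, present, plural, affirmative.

yefizutsukewehu

Attach tense present ye- (before consonant 'f') → yefizutsu.
Attach polarity affirmative -ke → yefizutsuke.
Attach voice passive -we → yefizutsukewe.
Attach number plural -hu → yefizutsukewehu.
Nasal assimilation: no change.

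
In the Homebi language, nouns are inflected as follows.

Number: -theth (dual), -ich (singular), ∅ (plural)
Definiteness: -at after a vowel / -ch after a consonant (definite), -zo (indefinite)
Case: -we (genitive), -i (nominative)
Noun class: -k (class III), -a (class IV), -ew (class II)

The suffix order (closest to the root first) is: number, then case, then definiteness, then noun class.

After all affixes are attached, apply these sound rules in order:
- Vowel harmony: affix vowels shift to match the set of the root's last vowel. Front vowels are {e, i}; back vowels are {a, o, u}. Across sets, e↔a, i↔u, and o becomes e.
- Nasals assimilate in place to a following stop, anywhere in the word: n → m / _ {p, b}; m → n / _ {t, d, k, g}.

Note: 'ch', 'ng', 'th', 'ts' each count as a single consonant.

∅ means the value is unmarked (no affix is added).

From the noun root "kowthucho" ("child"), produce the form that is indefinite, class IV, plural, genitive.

number = plural: zero marking, form stays kowthucho.
Attach case genitive -we → kowthuchowe.
Attach definiteness indefinite -zo → kowthuchowezo.
Attach noun class class IV -a → kowthuchowezoa.
Apply vowel harmony: kowthuchowezoa → kowthuchowazoa.
Nasal assimilation: no change.

kowthuchowazoa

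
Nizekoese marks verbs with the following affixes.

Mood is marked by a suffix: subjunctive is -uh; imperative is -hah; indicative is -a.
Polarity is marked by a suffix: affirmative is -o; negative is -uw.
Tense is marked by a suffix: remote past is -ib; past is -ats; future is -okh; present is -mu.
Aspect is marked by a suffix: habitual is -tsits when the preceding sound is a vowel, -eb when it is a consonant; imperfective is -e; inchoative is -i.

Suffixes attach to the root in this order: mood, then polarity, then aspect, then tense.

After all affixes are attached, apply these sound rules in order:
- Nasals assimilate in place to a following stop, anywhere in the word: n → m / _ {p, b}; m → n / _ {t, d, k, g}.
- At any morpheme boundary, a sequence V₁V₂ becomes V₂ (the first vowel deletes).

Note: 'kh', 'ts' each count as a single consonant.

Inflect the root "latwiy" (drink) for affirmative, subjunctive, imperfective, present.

latwiyuhemu

Attach mood subjunctive -uh → latwiyuh.
Attach polarity affirmative -o → latwiyuho.
Attach aspect imperfective -e → latwiyuhoe.
Attach tense present -mu → latwiyuhoemu.
Nasal assimilation: no change.
Apply vowel deletion: latwiyuhoemu → latwiyuhemu.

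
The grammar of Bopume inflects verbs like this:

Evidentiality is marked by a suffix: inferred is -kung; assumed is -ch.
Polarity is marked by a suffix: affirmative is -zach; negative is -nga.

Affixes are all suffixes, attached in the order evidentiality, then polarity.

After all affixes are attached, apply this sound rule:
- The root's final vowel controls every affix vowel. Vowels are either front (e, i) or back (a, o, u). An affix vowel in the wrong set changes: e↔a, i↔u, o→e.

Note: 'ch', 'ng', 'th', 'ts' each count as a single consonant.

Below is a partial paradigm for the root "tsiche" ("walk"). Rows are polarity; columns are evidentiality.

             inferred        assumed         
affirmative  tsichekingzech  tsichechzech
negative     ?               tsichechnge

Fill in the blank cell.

tsichekingnge

Attach evidentiality inferred -kung → tsichekung.
Attach polarity negative -nga → tsichekungnga.
Apply vowel harmony: tsichekungnga → tsichekingnge.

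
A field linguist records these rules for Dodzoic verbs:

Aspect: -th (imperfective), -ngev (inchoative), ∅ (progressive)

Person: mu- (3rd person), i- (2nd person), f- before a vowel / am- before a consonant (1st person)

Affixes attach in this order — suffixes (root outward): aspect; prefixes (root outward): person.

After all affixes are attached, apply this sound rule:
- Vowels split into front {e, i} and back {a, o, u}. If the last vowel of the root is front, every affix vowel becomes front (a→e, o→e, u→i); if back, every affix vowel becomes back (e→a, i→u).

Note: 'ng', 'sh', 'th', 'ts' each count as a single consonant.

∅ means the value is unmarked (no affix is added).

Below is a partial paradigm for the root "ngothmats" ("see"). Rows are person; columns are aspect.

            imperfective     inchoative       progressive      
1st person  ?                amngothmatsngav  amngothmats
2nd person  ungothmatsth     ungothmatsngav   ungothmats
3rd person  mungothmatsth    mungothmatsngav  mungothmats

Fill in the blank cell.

Attach person 1st person am- (before consonant 'ng') → amngothmats.
Attach aspect imperfective -th → amngothmatsth.
Vowel harmony: no change.

amngothmatsth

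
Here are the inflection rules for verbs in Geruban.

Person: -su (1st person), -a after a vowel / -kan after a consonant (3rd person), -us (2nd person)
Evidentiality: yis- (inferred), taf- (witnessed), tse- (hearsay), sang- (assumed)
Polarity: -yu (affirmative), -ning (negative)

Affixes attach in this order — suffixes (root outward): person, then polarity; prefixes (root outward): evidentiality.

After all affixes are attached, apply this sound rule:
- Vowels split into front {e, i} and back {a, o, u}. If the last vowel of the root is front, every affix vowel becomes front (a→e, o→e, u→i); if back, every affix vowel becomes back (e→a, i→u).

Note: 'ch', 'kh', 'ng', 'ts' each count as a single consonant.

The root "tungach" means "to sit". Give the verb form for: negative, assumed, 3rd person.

Attach evidentiality assumed sang- → sangtungach.
Attach person 3rd person -kan (after consonant 'ch') → sangtungachkan.
Attach polarity negative -ning → sangtungachkanning.
Apply vowel harmony: sangtungachkanning → sangtungachkannung.

sangtungachkannung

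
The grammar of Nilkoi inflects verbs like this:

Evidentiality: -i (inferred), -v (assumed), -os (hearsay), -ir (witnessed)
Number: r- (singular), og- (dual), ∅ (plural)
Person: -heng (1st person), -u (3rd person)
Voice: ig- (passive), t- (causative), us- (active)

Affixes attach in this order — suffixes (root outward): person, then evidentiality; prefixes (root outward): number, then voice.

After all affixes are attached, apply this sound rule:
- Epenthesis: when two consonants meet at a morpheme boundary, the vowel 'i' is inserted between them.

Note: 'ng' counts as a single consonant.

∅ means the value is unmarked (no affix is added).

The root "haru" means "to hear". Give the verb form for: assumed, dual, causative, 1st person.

Attach number dual og- → ogharu.
Attach voice causative t- → togharu.
Attach person 1st person -heng → togharuheng.
Attach evidentiality assumed -v → togharuhengv.
Apply epenthesis: togharuhengv → togiharuhengiv.

togiharuhengiv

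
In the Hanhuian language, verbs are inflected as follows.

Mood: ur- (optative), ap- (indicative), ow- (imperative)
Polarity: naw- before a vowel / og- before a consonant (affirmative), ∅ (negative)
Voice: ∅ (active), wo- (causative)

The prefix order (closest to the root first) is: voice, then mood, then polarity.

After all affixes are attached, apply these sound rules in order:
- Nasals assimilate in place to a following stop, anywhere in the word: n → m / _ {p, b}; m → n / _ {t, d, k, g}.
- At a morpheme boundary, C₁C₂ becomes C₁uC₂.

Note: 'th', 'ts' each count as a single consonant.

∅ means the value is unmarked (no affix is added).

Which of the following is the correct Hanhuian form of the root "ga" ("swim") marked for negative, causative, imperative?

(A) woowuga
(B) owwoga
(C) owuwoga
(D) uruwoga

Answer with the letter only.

Attach voice causative wo- → woga.
Attach mood imperative ow- → owwoga.
polarity = negative: zero marking, form stays owwoga.
Nasal assimilation: no change.
Apply epenthesis: owwoga → owuwoga.
So the correct form is owuwoga, option (C).
(B) owwoga is wrong: it fails to apply the sound rule(s).
(A) woowuga is wrong: it has the affixes in the wrong order.
(D) uruwoga is wrong: it uses optative instead of imperative for mood.

C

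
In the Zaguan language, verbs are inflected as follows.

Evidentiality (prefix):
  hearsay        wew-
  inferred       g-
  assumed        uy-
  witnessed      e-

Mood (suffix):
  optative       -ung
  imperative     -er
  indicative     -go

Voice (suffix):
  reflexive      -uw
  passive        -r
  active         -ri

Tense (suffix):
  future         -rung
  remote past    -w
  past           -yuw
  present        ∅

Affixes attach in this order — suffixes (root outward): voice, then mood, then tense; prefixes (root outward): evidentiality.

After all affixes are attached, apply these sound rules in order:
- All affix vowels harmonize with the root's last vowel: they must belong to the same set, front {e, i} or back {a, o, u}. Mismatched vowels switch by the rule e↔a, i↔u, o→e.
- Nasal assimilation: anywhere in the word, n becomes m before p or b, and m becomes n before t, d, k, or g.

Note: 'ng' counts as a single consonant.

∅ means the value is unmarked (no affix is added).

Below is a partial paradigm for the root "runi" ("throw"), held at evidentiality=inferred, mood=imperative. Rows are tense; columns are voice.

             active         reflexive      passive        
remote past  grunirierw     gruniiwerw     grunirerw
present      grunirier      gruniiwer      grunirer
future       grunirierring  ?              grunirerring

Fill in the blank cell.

gruniiwerring

Attach voice reflexive -uw → runiuw.
Attach evidentiality inferred g- → gruniuw.
Attach mood imperative -er → gruniuwer.
Attach tense future -rung → gruniuwerrung.
Apply vowel harmony: gruniuwerrung → gruniiwerring.
Nasal assimilation: no change.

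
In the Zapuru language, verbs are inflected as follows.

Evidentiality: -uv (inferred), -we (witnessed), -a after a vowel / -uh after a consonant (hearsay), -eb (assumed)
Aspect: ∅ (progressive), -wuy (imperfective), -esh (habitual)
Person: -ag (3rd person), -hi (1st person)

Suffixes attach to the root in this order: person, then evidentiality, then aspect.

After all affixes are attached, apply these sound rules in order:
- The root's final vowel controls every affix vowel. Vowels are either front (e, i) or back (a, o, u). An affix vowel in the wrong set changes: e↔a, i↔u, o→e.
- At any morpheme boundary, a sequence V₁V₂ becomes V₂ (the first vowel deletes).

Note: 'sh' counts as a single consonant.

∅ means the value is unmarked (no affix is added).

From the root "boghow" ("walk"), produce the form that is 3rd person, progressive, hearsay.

boghowaguh

Attach person 3rd person -ag → boghowag.
Attach evidentiality hearsay -uh (after consonant 'g') → boghowaguh.
aspect = progressive: zero marking, form stays boghowaguh.
Vowel harmony: no change.
Vowel deletion: no change.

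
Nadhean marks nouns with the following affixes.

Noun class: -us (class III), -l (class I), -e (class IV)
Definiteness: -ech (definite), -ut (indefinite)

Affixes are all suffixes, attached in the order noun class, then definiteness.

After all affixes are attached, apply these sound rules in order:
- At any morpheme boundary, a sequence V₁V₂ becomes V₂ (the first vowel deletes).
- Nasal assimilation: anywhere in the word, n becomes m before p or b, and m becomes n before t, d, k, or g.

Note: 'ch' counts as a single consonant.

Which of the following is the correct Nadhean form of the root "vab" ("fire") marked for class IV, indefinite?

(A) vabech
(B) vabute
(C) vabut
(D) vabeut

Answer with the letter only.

C

Attach noun class class IV -e → vabe.
Attach definiteness indefinite -ut → vabeut.
Apply vowel deletion: vabeut → vabut.
Nasal assimilation: no change.
So the correct form is vabut, option (C).
(D) vabeut is wrong: it fails to apply the sound rule(s).
(A) vabech is wrong: it uses definite instead of indefinite for definiteness.
(B) vabute is wrong: it has the affixes in the wrong order.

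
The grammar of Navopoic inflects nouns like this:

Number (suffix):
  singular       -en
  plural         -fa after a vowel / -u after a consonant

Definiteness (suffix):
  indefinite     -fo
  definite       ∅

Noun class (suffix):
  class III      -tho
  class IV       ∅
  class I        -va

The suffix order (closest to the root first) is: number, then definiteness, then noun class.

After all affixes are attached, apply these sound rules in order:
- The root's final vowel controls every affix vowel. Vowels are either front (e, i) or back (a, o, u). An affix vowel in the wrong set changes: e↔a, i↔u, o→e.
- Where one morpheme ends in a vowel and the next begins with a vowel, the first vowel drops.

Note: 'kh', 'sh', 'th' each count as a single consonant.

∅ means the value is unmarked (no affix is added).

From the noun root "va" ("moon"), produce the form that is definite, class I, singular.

vanva

Attach number singular -en → vaen.
definiteness = definite: zero marking, form stays vaen.
Attach noun class class I -va → vaenva.
Apply vowel harmony: vaenva → vaanva.
Apply vowel deletion: vaanva → vanva.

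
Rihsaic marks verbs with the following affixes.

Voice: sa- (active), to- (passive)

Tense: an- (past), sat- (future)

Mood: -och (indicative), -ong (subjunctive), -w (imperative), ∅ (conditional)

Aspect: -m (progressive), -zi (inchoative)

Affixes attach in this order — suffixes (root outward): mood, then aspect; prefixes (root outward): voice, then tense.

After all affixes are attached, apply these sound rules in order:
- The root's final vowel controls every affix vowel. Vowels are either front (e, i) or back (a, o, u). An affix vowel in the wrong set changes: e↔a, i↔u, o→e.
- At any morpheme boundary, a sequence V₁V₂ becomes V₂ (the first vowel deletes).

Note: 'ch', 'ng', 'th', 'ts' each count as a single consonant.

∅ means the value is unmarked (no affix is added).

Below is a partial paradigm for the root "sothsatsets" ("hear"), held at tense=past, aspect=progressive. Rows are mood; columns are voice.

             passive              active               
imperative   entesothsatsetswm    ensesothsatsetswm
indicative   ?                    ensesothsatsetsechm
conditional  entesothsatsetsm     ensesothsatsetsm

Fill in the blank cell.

entesothsatsetsechm

Attach voice passive to- → tosothsatsets.
Attach mood indicative -och → tosothsatsetsoch.
Attach tense past an- → antosothsatsetsoch.
Attach aspect progressive -m → antosothsatsetsochm.
Apply vowel harmony: antosothsatsetsochm → entesothsatsetsechm.
Vowel deletion: no change.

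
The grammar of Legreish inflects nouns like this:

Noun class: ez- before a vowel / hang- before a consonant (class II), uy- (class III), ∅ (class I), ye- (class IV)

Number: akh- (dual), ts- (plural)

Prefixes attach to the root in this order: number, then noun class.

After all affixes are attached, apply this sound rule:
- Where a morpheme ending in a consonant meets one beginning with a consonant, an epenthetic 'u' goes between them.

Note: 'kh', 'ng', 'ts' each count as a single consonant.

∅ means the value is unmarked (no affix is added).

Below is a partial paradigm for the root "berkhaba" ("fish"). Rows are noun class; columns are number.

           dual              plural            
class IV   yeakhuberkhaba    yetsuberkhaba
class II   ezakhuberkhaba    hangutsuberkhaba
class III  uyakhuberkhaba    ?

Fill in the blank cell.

uyutsuberkhaba

Attach number plural ts- → tsberkhaba.
Attach noun class class III uy- → uytsberkhaba.
Apply epenthesis: uytsberkhaba → uyutsuberkhaba.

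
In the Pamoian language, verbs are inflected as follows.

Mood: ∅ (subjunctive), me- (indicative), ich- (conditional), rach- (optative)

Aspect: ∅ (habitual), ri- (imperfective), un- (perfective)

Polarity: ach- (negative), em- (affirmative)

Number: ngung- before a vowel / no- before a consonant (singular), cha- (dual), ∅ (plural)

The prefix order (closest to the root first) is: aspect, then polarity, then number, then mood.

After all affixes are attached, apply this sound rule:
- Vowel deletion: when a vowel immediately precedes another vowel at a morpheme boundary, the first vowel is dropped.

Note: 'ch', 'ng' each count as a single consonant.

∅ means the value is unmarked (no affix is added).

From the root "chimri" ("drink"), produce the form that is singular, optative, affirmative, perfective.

Attach aspect perfective un- → unchimri.
Attach polarity affirmative em- → emunchimri.
Attach number singular ngung- (before vowel 'e') → ngungemunchimri.
Attach mood optative rach- → rachngungemunchimri.
Vowel deletion: no change.

rachngungemunchimri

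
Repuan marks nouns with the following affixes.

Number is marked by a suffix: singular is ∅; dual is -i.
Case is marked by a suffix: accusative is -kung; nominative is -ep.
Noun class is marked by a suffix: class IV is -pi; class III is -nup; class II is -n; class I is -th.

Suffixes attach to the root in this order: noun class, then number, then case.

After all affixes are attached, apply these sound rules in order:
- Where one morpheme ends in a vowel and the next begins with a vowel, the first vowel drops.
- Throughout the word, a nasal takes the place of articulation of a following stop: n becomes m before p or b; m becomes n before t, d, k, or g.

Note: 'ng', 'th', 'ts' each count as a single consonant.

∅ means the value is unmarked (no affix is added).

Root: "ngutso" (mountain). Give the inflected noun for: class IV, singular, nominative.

Attach noun class class IV -pi → ngutsopi.
number = singular: zero marking, form stays ngutsopi.
Attach case nominative -ep → ngutsopiep.
Apply vowel deletion: ngutsopiep → ngutsopep.
Nasal assimilation: no change.

ngutsopep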